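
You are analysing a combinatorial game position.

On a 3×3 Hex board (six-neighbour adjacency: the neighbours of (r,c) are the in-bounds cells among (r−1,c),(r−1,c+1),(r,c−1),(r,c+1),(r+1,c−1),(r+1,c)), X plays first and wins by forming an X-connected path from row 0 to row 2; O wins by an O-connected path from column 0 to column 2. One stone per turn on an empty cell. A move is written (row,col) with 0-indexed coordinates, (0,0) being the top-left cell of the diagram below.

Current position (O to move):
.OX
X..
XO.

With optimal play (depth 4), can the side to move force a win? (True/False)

O winning at [.OX/X../XO.]: False

p1 O@[.OX/X../XO.]: (0,0)[OOX/X../XO.]-1* (1,1)[.OX/XO./XO.]-1 (1,2)[.OX/X.O/XO.]-1 (2,2)[.OX/X../XOO]-1
p2 X@[OOX/X../XO.]: (1,1)[OOX/XX./XO.]+1* (1,2)[OOX/X.X/XO.]+1 (2,2)[OOX/X../XOX]+1
p3 O@[OOX/XX./XO.] terminal -1; root [.OX/X../XO.] d4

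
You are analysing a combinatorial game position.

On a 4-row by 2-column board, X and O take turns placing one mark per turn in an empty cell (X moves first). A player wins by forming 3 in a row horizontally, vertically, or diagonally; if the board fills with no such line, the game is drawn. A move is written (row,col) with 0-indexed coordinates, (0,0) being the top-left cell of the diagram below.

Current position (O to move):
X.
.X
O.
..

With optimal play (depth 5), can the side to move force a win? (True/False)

O winning at [X./.X/O./..]: False

ply 1, O at X./.X/O./.. | (0,1)=+0→XO/.X/O./..*; (1,0)=+0→X./OX/O./..; (2,1)=+0→X./.X/OO/..; (3,0)=+0→X./.X/O./O.; (3,1)=+0→X./.X/O./.O
ply 2, X at XO/.X/O./.. | (1,0)=+0→XO/XX/O./..*; (2,1)=+0→XO/.X/OX/..; (3,0)=+0→XO/.X/O./X.; (3,1)=+0→XO/.X/O./.X
ply 3, O at XO/XX/O./.. | (2,1)=+0→XO/XX/OO/..*; (3,0)=+0→XO/XX/O./O.; (3,1)=+0→XO/XX/O./.O
ply 4, X at XO/XX/OO/.. | (3,0)=+0→XO/XX/OO/X.*; (3,1)=+0→XO/XX/OO/.X
ply 5, O at XO/XX/OO/X. | (3,1)=+0→XO/XX/OO/XO*
ply 6: XO/XX/OO/XO is terminal +0 (X); from X./.X/O./.. depth 5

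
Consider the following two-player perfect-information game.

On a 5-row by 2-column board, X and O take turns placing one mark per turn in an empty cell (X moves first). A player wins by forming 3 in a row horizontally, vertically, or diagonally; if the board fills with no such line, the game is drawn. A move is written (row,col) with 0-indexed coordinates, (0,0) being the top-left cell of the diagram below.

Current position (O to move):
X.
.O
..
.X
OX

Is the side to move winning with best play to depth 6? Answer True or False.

O winning at [X./.O/../.X/OX]: False

ply 1, O at X./.O/../.X/OX | (0,1)=-1→XO/.O/../.X/OX; (1,0)=-1→X./OO/../.X/OX; (2,0)=-1→X./.O/O./.X/OX; (2,1)=+0→X./.O/.O/.X/OX*; (3,0)=-1→X./.O/../OX/OX
ply 2, X at X./.O/.O/.X/OX | (0,1)=+0→XX/.O/.O/.X/OX*; (1,0)=-1→X./XO/.O/.X/OX; (2,0)=-1→X./.O/XO/.X/OX; (3,0)=-1→X./.O/.O/XX/OX
ply 3, O at XX/.O/.O/.X/OX | (1,0)=+0→XX/OO/.O/.X/OX*; (2,0)=+0→XX/.O/OO/.X/OX; (3,0)=+0→XX/.O/.O/OX/OX
ply 4, X at XX/OO/.O/.X/OX | (2,0)=+0→XX/OO/XO/.X/OX*; (3,0)=+0→XX/OO/.O/XX/OX
ply 5, O at XX/OO/XO/.X/OX | (3,0)=+0→XX/OO/XO/OX/OX*
ply 6: XX/OO/XO/OX/OX is terminal +0 (X); from X./.O/../.X/OX depth 6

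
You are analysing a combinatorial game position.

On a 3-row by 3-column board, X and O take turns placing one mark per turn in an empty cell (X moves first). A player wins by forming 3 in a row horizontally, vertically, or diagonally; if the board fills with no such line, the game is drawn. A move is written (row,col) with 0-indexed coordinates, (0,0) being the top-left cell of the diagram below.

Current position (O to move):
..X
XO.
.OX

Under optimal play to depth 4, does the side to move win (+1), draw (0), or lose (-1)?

value(..X/XO./.OX, O) = +1

[..X/XO./.OX] O move#1: (0,0):-1/O.X/XO./.OX, (0,1):+1/.OX/XO./.OX*, (1,2):+0/..X/XOO/.OX, (2,0):-1/..X/XO./OOX
[.OX/XO./.OX] end (terminal -1, X#2); searched ..X/XO./.OX to 4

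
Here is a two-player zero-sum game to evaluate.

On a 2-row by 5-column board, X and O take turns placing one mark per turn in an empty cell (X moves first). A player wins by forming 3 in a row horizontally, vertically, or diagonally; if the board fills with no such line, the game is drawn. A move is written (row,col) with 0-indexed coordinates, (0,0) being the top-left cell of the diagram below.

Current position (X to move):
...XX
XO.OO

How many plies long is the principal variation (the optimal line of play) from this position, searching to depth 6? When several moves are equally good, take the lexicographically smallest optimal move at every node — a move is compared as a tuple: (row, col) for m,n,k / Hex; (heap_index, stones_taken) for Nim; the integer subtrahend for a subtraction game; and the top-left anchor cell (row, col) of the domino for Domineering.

[...XX/XO.OO] X move#1: (0,0):-1/X..XX/XO.OO, (0,1):-1/.X.XX/XO.OO, (0,2):+1/..XXX/XO.OO*, (1,2):+0/...XX/XOXOO
[..XXX/XO.OO] end (terminal -1, O#2); searched ...XX/XO.OO to 6

PV length from [...XX/XO.OO]: 1 ply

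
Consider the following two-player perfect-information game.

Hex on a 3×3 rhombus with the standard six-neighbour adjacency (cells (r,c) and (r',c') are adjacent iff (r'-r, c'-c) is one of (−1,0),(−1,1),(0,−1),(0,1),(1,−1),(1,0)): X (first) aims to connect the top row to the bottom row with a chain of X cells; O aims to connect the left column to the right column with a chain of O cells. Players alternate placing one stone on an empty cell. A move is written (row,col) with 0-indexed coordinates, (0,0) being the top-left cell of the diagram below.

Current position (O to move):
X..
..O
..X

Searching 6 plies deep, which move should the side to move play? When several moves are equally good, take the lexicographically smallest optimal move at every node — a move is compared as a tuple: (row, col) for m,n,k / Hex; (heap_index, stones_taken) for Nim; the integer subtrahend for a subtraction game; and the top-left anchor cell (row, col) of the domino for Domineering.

O's best at [X../..O/..X]: (1,1)

p1 O@[X../..O/..X]: (0,1)[XO./..O/..X]-1 (0,2)[X.O/..O/..X]-1 (1,0)[X../O.O/..X]-1 (1,1)[X../.OO/..X]+1* (2,0)[X../..O/O.X]+1 (2,1)[X../..O/.OX]-1
p2 X@[X../.OO/..X]: (0,1)[XX./.OO/..X]-1* (0,2)[X.X/.OO/..X]-1 (1,0)[X../XOO/..X]-1 (2,0)[X../.OO/X.X]-1 (2,1)[X../.OO/.XX]-1
p3 O@[XX./.OO/..X]: (0,2)[XXO/.OO/..X]+1* (1,0)[XX./OOO/..X]+1 (2,0)[XX./.OO/O.X]+1 (2,1)[XX./.OO/.OX]+1
p4 X@[XXO/.OO/..X]: (1,0)[XXO/XOO/..X]-1* (2,0)[XXO/.OO/X.X]-1 (2,1)[XXO/.OO/.XX]-1
p5 O@[XXO/XOO/..X]: (2,0)[XXO/XOO/O.X]+1* (2,1)[XXO/XOO/.OX]-1
p6 X@[XXO/XOO/O.X] terminal -1; root [X../..O/..X] d6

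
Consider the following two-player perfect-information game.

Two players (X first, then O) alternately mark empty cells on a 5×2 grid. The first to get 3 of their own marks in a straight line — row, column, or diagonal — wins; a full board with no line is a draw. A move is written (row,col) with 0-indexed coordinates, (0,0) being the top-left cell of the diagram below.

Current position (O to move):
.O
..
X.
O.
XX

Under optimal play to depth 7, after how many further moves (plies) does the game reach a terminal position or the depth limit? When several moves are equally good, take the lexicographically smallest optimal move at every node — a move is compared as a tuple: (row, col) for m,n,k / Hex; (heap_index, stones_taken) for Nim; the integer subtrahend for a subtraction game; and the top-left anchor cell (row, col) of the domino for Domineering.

PV length from [.O/../X./O./XX]: 5 plies

p1 O@[.O/../X./O./XX]: (0,0)[OO/../X./O./XX]+0* (1,0)[.O/O./X./O./XX]+0 (1,1)[.O/.O/X./O./XX]+0 (2,1)[.O/../XO/O./XX]+0 (3,1)[.O/../X./OO/XX]+0
p2 X@[OO/../X./O./XX]: (1,0)[OO/X./X./O./XX]+0* (1,1)[OO/.X/X./O./XX]+0 (2,1)[OO/../XX/O./XX]+0 (3,1)[OO/../X./OX/XX]+0
p3 O@[OO/X./X./O./XX]: (1,1)[OO/XO/X./O./XX]+0* (2,1)[OO/X./XO/O./XX]+0 (3,1)[OO/X./X./OO/XX]+0
p4 X@[OO/XO/X./O./XX]: (2,1)[OO/XO/XX/O./XX]+0* (3,1)[OO/XO/X./OX/XX]-1
p5 O@[OO/XO/XX/O./XX]: (3,1)[OO/XO/XX/OO/XX]+0*
p6 X@[OO/XO/XX/OO/XX] terminal +0; root [.O/../X./O./XX] d7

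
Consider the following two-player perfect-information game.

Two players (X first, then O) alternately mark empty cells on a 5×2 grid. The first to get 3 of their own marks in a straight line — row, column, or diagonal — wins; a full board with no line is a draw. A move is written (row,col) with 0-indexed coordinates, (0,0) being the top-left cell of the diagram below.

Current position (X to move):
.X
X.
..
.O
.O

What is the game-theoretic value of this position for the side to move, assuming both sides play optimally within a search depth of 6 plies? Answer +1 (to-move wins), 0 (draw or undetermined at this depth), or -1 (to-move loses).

[.X/X./../.O/.O] X move#1: (0,0):-1/XX/X./../.O/.O, (1,1):-1/.X/XX/../.O/.O, (2,0):-1/.X/X./X./.O/.O, (2,1):+1/.X/X./.X/.O/.O*, (3,0):-1/.X/X./../XO/.O, (4,0):-1/.X/X./../.O/XO
[.X/X./.X/.O/.O] O move#2: (0,0):-1/OX/X./.X/.O/.O*, (1,1):-1/.X/XO/.X/.O/.O, (2,0):-1/.X/X./OX/.O/.O, (3,0):-1/.X/X./.X/OO/.O, (4,0):-1/.X/X./.X/.O/OO
[OX/X./.X/.O/.O] X move#3: (1,1):+1/OX/XX/.X/.O/.O*, (2,0):+1/OX/X./XX/.O/.O, (3,0):+1/OX/X./.X/XO/.O, (4,0):+0/OX/X./.X/.O/XO
[OX/XX/.X/.O/.O] end (terminal -1, O#4); searched .X/X./../.O/.O to 6

value(.X/X./../.O/.O, X) = +1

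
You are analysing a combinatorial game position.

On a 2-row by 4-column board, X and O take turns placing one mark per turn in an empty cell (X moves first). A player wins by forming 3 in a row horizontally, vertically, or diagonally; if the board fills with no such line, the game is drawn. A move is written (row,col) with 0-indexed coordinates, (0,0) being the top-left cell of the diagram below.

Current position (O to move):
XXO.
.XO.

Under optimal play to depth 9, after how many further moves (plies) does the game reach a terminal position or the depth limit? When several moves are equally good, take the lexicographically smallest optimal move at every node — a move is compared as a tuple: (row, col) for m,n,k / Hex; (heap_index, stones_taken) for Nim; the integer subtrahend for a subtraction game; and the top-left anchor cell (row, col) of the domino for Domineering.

PV length from [XXO./.XO.]: 3 plies

[XXO./.XO.] O move#1: (0,3):+0/XXOO/.XO.*, (1,0):+0/XXO./OXO., (1,3):+0/XXO./.XOO
[XXOO/.XO.] X move#2: (1,0):+0/XXOO/XXO.*, (1,3):+0/XXOO/.XOX
[XXOO/XXO.] O move#3: (1,3):+0/XXOO/XXOO*
[XXOO/XXOO] end (terminal +0, X#4); searched XXO./.XO. to 9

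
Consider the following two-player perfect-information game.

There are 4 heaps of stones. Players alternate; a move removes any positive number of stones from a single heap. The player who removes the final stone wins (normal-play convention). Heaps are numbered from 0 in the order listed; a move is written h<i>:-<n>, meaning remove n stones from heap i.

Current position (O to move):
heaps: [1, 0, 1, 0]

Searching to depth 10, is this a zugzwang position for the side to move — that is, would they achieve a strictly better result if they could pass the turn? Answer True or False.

ply 1, O at (1,0,1,0) | h0:-1=-1→(0,0,1,0)*; h2:-1=-1→(1,0,0,0)
ply 2, X at (0,0,1,0) | h2:-1=+1→(0,0,0,0)*
ply 3: (0,0,0,0) is terminal -1 (O); from (1,0,1,0) depth 10
suppose O passes — search the same position with X to move:
pass> ply 1, X at (1,0,1,0) | h0:-1=-1→(0,0,1,0)*; h2:-1=-1→(1,0,0,0)
pass> ply 2, O at (0,0,1,0) | h2:-1=+1→(0,0,0,0)*
pass> ply 3: (0,0,0,0) is terminal -1 (X); from (1,0,1,0) depth 10
for O: play -1, pass +1

zugzwang((1,0,1,0), O) = True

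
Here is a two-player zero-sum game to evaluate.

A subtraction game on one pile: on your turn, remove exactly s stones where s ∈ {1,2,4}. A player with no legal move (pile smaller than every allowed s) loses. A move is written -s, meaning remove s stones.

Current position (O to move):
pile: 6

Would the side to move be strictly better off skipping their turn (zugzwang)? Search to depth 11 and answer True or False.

ply 1, O at 6 | -1=-1→5*; -2=-1→4; -4=-1→2
ply 2, X at 5 | -1=-1→4; -2=+1→3*; -4=-1→1
ply 3, O at 3 | -1=-1→2*; -2=-1→1
ply 4, X at 2 | -1=-1→1; -2=+1→0*
ply 5: 0 is terminal -1 (O); from 6 depth 11
pass branch (X moves first from the same position):
  | ply 1, X at 6 | -1=-1→5*; -2=-1→4; -4=-1→2
  | ply 2, O at 5 | -1=-1→4; -2=+1→3*; -4=-1→1
  | ply 3, X at 3 | -1=-1→2*; -2=-1→1
  | ply 4, O at 2 | -1=-1→1; -2=+1→0*
  | ply 5: 0 is terminal -1 (X); from 6 depth 11
O moving scores -1; O passing scores +1

zugzwang(6, O) = True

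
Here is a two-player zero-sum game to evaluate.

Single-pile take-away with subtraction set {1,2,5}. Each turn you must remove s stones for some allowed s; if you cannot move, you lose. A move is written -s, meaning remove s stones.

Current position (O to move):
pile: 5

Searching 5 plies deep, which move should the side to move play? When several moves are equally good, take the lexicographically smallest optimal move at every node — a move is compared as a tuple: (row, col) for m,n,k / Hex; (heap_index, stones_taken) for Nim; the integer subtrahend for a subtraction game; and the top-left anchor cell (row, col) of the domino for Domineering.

[5] O move#1: -1:-1/4, -2:+1/3*, -5:+1/0
[3] X move#2: -1:-1/2*, -2:-1/1
[2] O move#3: -1:-1/1, -2:+1/0*
[0] end (terminal -1, X#4); searched 5 to 5

O's best at [5]: -2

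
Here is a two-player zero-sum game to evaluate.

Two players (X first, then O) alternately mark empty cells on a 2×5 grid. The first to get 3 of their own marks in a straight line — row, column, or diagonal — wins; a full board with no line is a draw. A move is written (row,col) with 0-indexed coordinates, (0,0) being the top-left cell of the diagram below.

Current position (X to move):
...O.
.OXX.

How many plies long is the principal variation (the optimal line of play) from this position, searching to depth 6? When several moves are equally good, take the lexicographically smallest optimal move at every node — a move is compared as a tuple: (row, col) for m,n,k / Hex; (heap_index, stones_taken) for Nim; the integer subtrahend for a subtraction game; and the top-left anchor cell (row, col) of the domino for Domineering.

PV length from [...O./.OXX.]: 1 ply

[...O./.OXX.] X move#1: (0,0):+0/X..O./.OXX., (0,1):+0/.X.O./.OXX., (0,2):+0/..XO./.OXX., (0,4):+0/...OX/.OXX., (1,0):+0/...O./XOXX., (1,4):+1/...O./.OXXX*
[...O./.OXXX] end (terminal -1, O#2); searched ...O./.OXX. to 6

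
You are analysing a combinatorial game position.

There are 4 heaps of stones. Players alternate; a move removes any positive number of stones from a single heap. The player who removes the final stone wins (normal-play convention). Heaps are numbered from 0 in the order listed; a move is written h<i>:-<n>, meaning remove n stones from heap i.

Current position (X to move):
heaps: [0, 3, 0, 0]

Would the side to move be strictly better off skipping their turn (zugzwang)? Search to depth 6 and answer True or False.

zugzwang((0,3,0,0), X) = False

ply 1, X at (0,3,0,0) | h1:-1=-1→(0,2,0,0); h1:-2=-1→(0,1,0,0); h1:-3=+1→(0,0,0,0)*
ply 2: (0,0,0,0) is terminal -1 (O); from (0,3,0,0) depth 6
pass branch (O moves first from the same position):
  | ply 1, O at (0,3,0,0) | h1:-1=-1→(0,2,0,0); h1:-2=-1→(0,1,0,0); h1:-3=+1→(0,0,0,0)*
  | ply 2: (0,0,0,0) is terminal -1 (X); from (0,3,0,0) depth 6
X moving scores +1; X passing scores -1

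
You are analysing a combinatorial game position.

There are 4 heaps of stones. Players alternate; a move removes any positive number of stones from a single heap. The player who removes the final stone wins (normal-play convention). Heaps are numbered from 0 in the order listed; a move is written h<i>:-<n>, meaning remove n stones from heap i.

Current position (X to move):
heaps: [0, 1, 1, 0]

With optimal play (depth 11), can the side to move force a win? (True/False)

X winning at [(0,1,1,0)]: False

ply 1, X at (0,1,1,0) | h1:-1=-1→(0,0,1,0)*; h2:-1=-1→(0,1,0,0)
ply 2, O at (0,0,1,0) | h2:-1=+1→(0,0,0,0)*
ply 3: (0,0,0,0) is terminal -1 (X); from (0,1,1,0) depth 11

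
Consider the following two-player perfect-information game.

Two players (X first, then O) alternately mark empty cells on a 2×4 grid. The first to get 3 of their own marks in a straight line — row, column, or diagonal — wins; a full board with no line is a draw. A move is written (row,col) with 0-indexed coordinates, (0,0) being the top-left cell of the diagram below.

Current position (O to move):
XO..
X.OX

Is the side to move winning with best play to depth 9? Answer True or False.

O winning at [XO../X.OX]: False

ply 1, O at XO../X.OX | (0,2)=+0→XOO./X.OX*; (0,3)=+0→XO.O/X.OX; (1,1)=+0→XO../XOOX
ply 2, X at XOO./X.OX | (0,3)=+0→XOOX/X.OX*; (1,1)=-1→XOO./XXOX
ply 3, O at XOOX/X.OX | (1,1)=+0→XOOX/XOOX*
ply 4: XOOX/XOOX is terminal +0 (X); from XO../X.OX depth 9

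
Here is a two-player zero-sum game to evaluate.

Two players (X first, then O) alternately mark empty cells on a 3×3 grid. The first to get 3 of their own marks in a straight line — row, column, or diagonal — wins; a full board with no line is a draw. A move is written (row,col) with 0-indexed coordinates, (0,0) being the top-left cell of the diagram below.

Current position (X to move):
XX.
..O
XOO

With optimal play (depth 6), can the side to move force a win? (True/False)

X winning at [XX./..O/XOO]: True

p1 X@[XX./..O/XOO]: (0,2)[XXX/..O/XOO]+1* (1,0)[XX./X.O/XOO]+1 (1,1)[XX./.XO/XOO]-1
p2 O@[XXX/..O/XOO] terminal -1; root [XX./..O/XOO] d6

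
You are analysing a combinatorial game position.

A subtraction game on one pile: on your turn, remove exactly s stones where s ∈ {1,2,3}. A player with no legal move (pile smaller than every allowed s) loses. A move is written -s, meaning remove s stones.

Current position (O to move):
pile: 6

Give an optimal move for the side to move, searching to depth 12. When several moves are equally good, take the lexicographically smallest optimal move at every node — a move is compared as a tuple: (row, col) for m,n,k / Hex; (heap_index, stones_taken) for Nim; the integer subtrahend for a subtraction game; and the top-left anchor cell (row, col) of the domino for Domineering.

[6] O move#1: -1:-1/5, -2:+1/4*, -3:-1/3
[4] X move#2: -1:-1/3*, -2:-1/2, -3:-1/1
[3] O move#3: -1:-1/2, -2:-1/1, -3:+1/0*
[0] end (terminal -1, X#4); searched 6 to 12

O's best at [6]: -2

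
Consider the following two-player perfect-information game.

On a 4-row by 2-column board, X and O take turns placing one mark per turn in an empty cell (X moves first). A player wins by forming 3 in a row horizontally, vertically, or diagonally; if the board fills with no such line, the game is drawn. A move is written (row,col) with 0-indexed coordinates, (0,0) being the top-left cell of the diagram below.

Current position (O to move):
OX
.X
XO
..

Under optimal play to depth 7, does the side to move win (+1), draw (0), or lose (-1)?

ply 1, O at OX/.X/XO/.. | (1,0)=+0→OX/OX/XO/..*; (3,0)=+0→OX/.X/XO/O.; (3,1)=+0→OX/.X/XO/.O
ply 2, X at OX/OX/XO/.. | (3,0)=+0→OX/OX/XO/X.*; (3,1)=+0→OX/OX/XO/.X
ply 3, O at OX/OX/XO/X. | (3,1)=+0→OX/OX/XO/XO*
ply 4: OX/OX/XO/XO is terminal +0 (X); from OX/.X/XO/.. depth 7

value(OX/.X/XO/.., O) = 0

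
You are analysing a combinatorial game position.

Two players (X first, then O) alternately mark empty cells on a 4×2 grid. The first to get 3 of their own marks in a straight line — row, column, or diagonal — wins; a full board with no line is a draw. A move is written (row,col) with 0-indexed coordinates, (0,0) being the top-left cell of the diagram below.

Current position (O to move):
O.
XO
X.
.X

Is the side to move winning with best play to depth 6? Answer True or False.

p1 O@[O./XO/X./.X]: (0,1)[OO/XO/X./.X]-1 (2,1)[O./XO/XO/.X]-1 (3,0)[O./XO/X./OX]+0*
p2 X@[O./XO/X./OX]: (0,1)[OX/XO/X./OX]+0* (2,1)[O./XO/XX/OX]+0
p3 O@[OX/XO/X./OX]: (2,1)[OX/XO/XO/OX]+0*
p4 X@[OX/XO/XO/OX] terminal +0; root [O./XO/X./.X] d6

O winning at [O./XO/X./.X]: False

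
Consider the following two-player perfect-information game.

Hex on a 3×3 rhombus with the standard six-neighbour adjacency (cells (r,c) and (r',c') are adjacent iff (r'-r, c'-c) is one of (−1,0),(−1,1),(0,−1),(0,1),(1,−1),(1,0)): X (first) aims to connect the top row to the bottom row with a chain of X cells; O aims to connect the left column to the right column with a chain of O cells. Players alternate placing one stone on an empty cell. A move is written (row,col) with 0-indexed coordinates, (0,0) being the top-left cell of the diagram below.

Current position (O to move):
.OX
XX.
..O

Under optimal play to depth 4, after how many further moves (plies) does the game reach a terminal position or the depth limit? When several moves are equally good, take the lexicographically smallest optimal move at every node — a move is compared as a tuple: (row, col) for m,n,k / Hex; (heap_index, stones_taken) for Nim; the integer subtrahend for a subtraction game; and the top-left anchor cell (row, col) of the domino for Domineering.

PV length from [.OX/XX./..O]: 4 plies

ply 1, O at .OX/XX./..O | (0,0)=-1→OOX/XX./..O*; (1,2)=-1→.OX/XXO/..O; (2,0)=-1→.OX/XX./O.O; (2,1)=-1→.OX/XX./.OO
ply 2, X at OOX/XX./..O | (1,2)=+1→OOX/XXX/..O*; (2,0)=+1→OOX/XX./X.O; (2,1)=+1→OOX/XX./.XO
ply 3, O at OOX/XXX/..O | (2,0)=-1→OOX/XXX/O.O*; (2,1)=-1→OOX/XXX/.OO
ply 4, X at OOX/XXX/O.O | (2,1)=+1→OOX/XXX/OXO*
ply 5: OOX/XXX/OXO is terminal -1 (O); from .OX/XX./..O depth 4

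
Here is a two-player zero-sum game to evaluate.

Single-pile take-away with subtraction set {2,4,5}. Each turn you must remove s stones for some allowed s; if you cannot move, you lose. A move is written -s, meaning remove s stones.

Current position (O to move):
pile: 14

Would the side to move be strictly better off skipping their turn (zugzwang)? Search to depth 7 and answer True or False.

zugzwang(14, O) = True

[14] O move#1: -2:-1/12*, -4:-1/10, -5:-1/9
[12] X move#2: -2:-1/10, -4:+1/8*, -5:+1/7
[8] O move#3: -2:-1/6*, -4:-1/4, -5:-1/3
[6] X move#4: -2:-1/4, -4:-1/2, -5:+1/1*
[1] end (terminal -1, O#5); searched 14 to 7
pass branch (X moves first from the same position):
  | [14] X move#1: -2:-1/12*, -4:-1/10, -5:-1/9
  | [12] O move#2: -2:-1/10, -4:+1/8*, -5:+1/7
  | [8] X move#3: -2:-1/6*, -4:-1/4, -5:-1/3
  | [6] O move#4: -2:-1/4, -4:-1/2, -5:+1/1*
  | [1] end (terminal -1, X#5); searched 14 to 7
O moving scores -1; O passing scores +1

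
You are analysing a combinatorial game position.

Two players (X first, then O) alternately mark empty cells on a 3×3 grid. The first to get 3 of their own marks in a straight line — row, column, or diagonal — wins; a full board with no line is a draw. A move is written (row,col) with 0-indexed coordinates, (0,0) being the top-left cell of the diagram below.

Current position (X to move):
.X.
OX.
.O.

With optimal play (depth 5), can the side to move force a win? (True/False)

X winning at [.X./OX./.O.]: True

ply 1, X at .X./OX./.O. | (0,0)=+1→XX./OX./.O.*; (0,2)=+1→.XX/OX./.O.; (1,2)=-1→.X./OXX/.O.; (2,0)=+0→.X./OX./XO.; (2,2)=+0→.X./OX./.OX
ply 2, O at XX./OX./.O. | (0,2)=-1→XXO/OX./.O.*; (1,2)=-1→XX./OXO/.O.; (2,0)=-1→XX./OX./OO.; (2,2)=-1→XX./OX./.OO
ply 3, X at XXO/OX./.O. | (1,2)=+0→XXO/OXX/.O.; (2,0)=+0→XXO/OX./XO.; (2,2)=+1→XXO/OX./.OX*
ply 4: XXO/OX./.OX is terminal -1 (O); from .X./OX./.O. depth 5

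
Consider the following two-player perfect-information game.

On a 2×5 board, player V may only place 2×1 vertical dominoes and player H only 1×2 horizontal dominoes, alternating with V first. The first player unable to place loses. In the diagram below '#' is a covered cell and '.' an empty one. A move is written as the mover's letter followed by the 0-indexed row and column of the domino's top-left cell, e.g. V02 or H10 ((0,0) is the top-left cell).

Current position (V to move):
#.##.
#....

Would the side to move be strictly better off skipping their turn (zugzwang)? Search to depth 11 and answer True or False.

zugzwang(#.##./#...., V) = True

[#.##./#....] V move#1: V01:-1/####./##...*, V04:-1/#.###/#...#
[####./##...] H move#2: H12:-1/####./####., H13:+1/####./##.##*
[####./##.##] end (terminal -1, V#3); searched #.##./#.... to 11
if V skipped the turn, H would face:
~ [#.##./#....] H move#1: H11:-1/#.##./###..*, H12:-1/#.##./#.##., H13:-1/#.##./#..##
~ [#.##./###..] V move#2: V04:+1/#.###/###.#*
~ [#.###/###.#] end (terminal -1, H#3); searched #.##./#.... to 11
compare (V): move=-1 vs pass=+1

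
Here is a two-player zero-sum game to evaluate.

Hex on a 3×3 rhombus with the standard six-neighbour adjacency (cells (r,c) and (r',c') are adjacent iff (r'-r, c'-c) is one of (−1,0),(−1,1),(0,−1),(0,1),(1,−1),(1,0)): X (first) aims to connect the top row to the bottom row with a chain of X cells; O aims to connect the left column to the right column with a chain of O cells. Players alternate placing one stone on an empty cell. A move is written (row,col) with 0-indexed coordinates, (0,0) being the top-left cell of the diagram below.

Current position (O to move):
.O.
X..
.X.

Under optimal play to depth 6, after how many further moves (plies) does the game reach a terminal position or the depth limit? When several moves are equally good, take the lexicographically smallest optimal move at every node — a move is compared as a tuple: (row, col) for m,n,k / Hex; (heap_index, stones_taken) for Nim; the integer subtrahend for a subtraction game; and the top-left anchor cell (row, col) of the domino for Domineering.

PV length from [.O./X../.X.]: 5 plies

ply 1, O at .O./X../.X. | (0,0)=-1→OO./X../.X.; (0,2)=-1→.OO/X../.X.; (1,1)=+1→.O./XO./.X.*; (1,2)=-1→.O./X.O/.X.; (2,0)=-1→.O./X../OX.; (2,2)=-1→.O./X../.XO
ply 2, X at .O./XO./.X. | (0,0)=-1→XO./XO./.X.*; (0,2)=-1→.OX/XO./.X.; (1,2)=-1→.O./XOX/.X.; (2,0)=-1→.O./XO./XX.; (2,2)=-1→.O./XO./.XX
ply 3, O at XO./XO./.X. | (0,2)=-1→XOO/XO./.X.; (1,2)=-1→XO./XOO/.X.; (2,0)=+1→XO./XO./OX.*; (2,2)=-1→XO./XO./.XO
ply 4, X at XO./XO./OX. | (0,2)=-1→XOX/XO./OX.*; (1,2)=-1→XO./XOX/OX.; (2,2)=-1→XO./XO./OXX
ply 5, O at XOX/XO./OX. | (1,2)=+1→XOX/XOO/OX.*; (2,2)=-1→XOX/XO./OXO
ply 6: XOX/XOO/OX. is terminal -1 (X); from .O./X../.X. depth 6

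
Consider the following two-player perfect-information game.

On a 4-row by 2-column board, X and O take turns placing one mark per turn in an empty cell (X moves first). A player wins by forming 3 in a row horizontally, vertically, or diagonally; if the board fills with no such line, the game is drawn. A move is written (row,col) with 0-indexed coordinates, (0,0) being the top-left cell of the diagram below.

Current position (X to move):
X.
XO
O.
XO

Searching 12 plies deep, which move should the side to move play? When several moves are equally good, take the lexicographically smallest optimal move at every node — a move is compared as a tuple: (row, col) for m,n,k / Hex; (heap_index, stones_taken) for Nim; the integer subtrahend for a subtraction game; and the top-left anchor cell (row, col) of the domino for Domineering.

X's best at [X./XO/O./XO]: (2,1)

[X./XO/O./XO] X move#1: (0,1):-1/XX/XO/O./XO, (2,1):+0/X./XO/OX/XO*
[X./XO/OX/XO] O move#2: (0,1):+0/XO/XO/OX/XO*
[XO/XO/OX/XO] end (terminal +0, X#3); searched X./XO/O./XO to 12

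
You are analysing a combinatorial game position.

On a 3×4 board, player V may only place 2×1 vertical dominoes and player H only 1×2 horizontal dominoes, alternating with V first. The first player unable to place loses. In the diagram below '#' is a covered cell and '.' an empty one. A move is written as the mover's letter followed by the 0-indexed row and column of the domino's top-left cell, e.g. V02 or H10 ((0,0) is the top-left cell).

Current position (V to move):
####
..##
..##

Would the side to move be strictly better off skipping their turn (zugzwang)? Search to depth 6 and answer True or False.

zugzwang(####/..##/..##, V) = False

ply 1, V at ####/..##/..## | V10=+1→####/#.##/#.##*; V11=+1→####/.###/.###
ply 2: ####/#.##/#.## is terminal -1 (H); from ####/..##/..## depth 6
pass branch (H moves first from the same position):
  | ply 1, H at ####/..##/..## | H10=+1→####/####/..##*; H20=+1→####/..##/####
  | ply 2: ####/####/..## is terminal -1 (V); from ####/..##/..## depth 6
V moving scores +1; V passing scores -1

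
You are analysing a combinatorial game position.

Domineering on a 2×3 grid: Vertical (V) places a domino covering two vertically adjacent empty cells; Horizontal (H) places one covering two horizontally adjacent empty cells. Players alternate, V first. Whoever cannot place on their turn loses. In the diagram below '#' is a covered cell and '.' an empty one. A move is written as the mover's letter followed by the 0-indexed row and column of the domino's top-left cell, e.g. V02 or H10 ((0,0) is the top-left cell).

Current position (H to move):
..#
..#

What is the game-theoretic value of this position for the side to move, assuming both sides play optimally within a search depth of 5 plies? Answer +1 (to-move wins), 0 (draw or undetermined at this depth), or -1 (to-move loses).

p1 H@[..#/..#]: H00[###/..#]+1* H10[..#/###]+1
p2 V@[###/..#] terminal -1; root [..#/..#] d5

value(..#/..#, H) = +1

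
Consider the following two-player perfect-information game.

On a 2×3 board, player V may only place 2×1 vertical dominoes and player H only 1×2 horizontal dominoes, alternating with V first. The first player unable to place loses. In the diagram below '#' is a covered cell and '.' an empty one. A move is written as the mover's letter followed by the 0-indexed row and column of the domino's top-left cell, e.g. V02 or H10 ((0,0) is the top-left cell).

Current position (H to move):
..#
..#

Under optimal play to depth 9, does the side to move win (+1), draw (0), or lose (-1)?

value(..#/..#, H) = +1

[..#/..#] H move#1: H00:+1/###/..#*, H10:+1/..#/###
[###/..#] end (terminal -1, V#2); searched ..#/..# to 9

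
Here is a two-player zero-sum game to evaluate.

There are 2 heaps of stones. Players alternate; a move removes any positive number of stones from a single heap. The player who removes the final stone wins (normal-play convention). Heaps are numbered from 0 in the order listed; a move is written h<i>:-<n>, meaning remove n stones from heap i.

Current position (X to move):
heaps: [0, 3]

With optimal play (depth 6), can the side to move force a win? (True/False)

X winning at [(0,3)]: True

[(0,3)] X move#1: h1:-1:-1/(0,2), h1:-2:-1/(0,1), h1:-3:+1/(0,0)*
[(0,0)] end (terminal -1, O#2); searched (0,3) to 6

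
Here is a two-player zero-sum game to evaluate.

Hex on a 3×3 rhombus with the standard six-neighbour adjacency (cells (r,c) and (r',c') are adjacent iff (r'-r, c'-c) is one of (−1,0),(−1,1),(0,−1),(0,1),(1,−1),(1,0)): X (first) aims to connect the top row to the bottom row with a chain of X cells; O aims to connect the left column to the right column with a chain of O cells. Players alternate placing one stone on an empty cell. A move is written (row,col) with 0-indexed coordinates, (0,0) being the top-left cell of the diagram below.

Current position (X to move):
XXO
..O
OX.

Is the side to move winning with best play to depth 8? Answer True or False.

ply 1, X at XXO/..O/OX. | (1,0)=-1→XXO/X.O/OX.; (1,1)=+1→XXO/.XO/OX.*; (2,2)=-1→XXO/..O/OXX
ply 2: XXO/.XO/OX. is terminal -1 (O); from XXO/..O/OX. depth 8

X winning at [XXO/..O/OX.]: True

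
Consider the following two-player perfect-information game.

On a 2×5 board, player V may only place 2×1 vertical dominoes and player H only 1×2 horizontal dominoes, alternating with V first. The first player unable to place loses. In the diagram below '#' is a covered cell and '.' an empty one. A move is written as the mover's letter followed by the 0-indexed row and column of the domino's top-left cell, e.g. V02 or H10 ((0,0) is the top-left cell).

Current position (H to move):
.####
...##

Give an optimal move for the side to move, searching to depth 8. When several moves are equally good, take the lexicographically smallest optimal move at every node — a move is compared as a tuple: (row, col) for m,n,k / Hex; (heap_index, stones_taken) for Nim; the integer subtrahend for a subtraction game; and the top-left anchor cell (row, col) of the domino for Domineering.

H's best at [.####/...##]: H10

p1 H@[.####/...##]: H10[.####/##.##]+1* H11[.####/.####]-1
p2 V@[.####/##.##] terminal -1; root [.####/...##] d8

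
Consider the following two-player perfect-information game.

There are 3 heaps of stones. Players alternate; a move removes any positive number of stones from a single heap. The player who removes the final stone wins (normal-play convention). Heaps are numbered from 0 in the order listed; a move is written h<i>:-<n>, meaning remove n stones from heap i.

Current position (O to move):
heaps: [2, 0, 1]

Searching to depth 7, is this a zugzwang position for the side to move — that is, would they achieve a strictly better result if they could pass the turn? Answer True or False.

zugzwang((2,0,1), O) = False

p1 O@[(2,0,1)]: h0:-1[(1,0,1)]+1* h0:-2[(0,0,1)]-1 h2:-1[(2,0,0)]-1
p2 X@[(1,0,1)]: h0:-1[(0,0,1)]-1* h2:-1[(1,0,0)]-1
p3 O@[(0,0,1)]: h2:-1[(0,0,0)]+1*
p4 X@[(0,0,0)] terminal -1; root [(2,0,1)] d7
pass branch (X moves first from the same position):
  | p1 X@[(2,0,1)]: h0:-1[(1,0,1)]+1* h0:-2[(0,0,1)]-1 h2:-1[(2,0,0)]-1
  | p2 O@[(1,0,1)]: h0:-1[(0,0,1)]-1* h2:-1[(1,0,0)]-1
  | p3 X@[(0,0,1)]: h2:-1[(0,0,0)]+1*
  | p4 O@[(0,0,0)] terminal -1; root [(2,0,1)] d7
O moving scores +1; O passing scores -1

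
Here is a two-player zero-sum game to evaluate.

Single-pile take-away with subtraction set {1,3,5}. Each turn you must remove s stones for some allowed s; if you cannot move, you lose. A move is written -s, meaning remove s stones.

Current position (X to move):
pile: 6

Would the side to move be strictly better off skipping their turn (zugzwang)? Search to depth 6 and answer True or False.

[6] X move#1: -1:-1/5*, -3:-1/3, -5:-1/1
[5] O move#2: -1:+1/4*, -3:+1/2, -5:+1/0
[4] X move#3: -1:-1/3*, -3:-1/1
[3] O move#4: -1:+1/2*, -3:+1/0
[2] X move#5: -1:-1/1*
[1] O move#6: -1:+1/0*
[0] end (terminal -1, X#7); searched 6 to 6
if X skipped the turn, O would face:
~ [6] O move#1: -1:-1/5*, -3:-1/3, -5:-1/1
~ [5] X move#2: -1:+1/4*, -3:+1/2, -5:+1/0
~ [4] O move#3: -1:-1/3*, -3:-1/1
~ [3] X move#4: -1:+1/2*, -3:+1/0
~ [2] O move#5: -1:-1/1*
~ [1] X move#6: -1:+1/0*
~ [0] end (terminal -1, O#7); searched 6 to 6
compare (X): move=-1 vs pass=+1

zugzwang(6, X) = True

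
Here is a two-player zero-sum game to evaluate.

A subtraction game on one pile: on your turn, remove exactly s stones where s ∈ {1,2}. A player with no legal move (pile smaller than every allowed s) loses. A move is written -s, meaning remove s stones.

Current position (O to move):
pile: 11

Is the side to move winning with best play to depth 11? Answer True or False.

[11] O move#1: -1:-1/10, -2:+1/9*
[9] X move#2: -1:-1/8*, -2:-1/7
[8] O move#3: -1:-1/7, -2:+1/6*
[6] X move#4: -1:-1/5*, -2:-1/4
[5] O move#5: -1:-1/4, -2:+1/3*
[3] X move#6: -1:-1/2*, -2:-1/1
[2] O move#7: -1:-1/1, -2:+1/0*
[0] end (terminal -1, X#8); searched 11 to 11

O winning at [11]: True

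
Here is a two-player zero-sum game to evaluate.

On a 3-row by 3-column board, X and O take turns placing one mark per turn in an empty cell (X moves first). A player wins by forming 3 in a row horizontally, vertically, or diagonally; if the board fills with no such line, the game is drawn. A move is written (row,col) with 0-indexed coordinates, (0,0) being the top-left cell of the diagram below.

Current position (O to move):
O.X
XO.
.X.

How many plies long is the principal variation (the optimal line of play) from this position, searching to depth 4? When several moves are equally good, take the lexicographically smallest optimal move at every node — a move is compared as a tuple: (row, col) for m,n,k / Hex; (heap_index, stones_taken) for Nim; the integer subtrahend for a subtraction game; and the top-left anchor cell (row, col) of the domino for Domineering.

PV length from [O.X/XO./.X.]: 1 ply

p1 O@[O.X/XO./.X.]: (0,1)[OOX/XO./.X.]-1 (1,2)[O.X/XOO/.X.]+0 (2,0)[O.X/XO./OX.]+0 (2,2)[O.X/XO./.XO]+1*
p2 X@[O.X/XO./.XO] terminal -1; root [O.X/XO./.X.] d4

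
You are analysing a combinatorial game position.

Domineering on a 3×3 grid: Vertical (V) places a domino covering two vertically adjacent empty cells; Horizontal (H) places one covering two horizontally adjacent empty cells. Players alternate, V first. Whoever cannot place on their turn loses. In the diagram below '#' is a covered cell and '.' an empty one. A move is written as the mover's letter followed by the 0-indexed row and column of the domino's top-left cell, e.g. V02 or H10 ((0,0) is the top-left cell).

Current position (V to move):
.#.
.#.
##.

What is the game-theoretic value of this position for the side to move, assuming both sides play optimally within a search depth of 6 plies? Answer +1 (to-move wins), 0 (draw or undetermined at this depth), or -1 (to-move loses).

value(.#./.#./##., V) = +1

[.#./.#./##.] V move#1: V00:+1/##./##./##.*, V02:+1/.##/.##/##., V12:+1/.#./.##/###
[##./##./##.] end (terminal -1, H#2); searched .#./.#./##. to 6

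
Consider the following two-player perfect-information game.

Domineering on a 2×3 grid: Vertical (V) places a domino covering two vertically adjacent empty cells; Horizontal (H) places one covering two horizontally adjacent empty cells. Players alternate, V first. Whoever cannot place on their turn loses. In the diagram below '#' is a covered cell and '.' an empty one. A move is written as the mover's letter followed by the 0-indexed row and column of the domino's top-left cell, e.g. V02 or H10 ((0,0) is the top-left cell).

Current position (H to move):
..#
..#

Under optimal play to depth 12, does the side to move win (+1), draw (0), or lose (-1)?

p1 H@[..#/..#]: H00[###/..#]+1* H10[..#/###]+1
p2 V@[###/..#] terminal -1; root [..#/..#] d12

value(..#/..#, H) = +1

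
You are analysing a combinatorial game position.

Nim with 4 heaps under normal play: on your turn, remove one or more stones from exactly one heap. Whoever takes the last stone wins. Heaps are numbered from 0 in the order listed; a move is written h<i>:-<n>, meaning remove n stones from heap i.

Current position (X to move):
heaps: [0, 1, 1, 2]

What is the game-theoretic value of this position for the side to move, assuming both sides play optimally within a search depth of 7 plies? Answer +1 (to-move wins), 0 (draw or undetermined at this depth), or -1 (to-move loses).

value((0,1,1,2), X) = +1

ply 1, X at (0,1,1,2) | h1:-1=-1→(0,0,1,2); h2:-1=-1→(0,1,0,2); h3:-1=-1→(0,1,1,1); h3:-2=+1→(0,1,1,0)*
ply 2, O at (0,1,1,0) | h1:-1=-1→(0,0,1,0)*; h2:-1=-1→(0,1,0,0)
ply 3, X at (0,0,1,0) | h2:-1=+1→(0,0,0,0)*
ply 4: (0,0,0,0) is terminal -1 (O); from (0,1,1,2) depth 7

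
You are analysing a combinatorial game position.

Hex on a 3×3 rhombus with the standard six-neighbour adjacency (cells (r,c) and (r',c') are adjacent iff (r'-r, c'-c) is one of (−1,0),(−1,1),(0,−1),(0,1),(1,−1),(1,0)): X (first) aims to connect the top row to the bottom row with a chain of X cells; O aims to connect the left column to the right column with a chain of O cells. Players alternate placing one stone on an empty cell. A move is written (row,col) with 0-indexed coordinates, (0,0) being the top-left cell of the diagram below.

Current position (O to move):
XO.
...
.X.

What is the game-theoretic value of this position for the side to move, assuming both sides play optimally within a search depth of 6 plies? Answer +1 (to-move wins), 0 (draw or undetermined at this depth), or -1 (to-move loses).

value(XO./.../.X., O) = +1

[XO./.../.X.] O move#1: (0,2):-1/XOO/.../.X., (1,0):-1/XO./O../.X., (1,1):+1/XO./.O./.X.*, (1,2):-1/XO./..O/.X., (2,0):-1/XO./.../OX., (2,2):-1/XO./.../.XO
[XO./.O./.X.] X move#2: (0,2):-1/XOX/.O./.X.*, (1,0):-1/XO./XO./.X., (1,2):-1/XO./.OX/.X., (2,0):-1/XO./.O./XX., (2,2):-1/XO./.O./.XX
[XOX/.O./.X.] O move#3: (1,0):-1/XOX/OO./.X., (1,2):+1/XOX/.OO/.X.*, (2,0):-1/XOX/.O./OX., (2,2):-1/XOX/.O./.XO
[XOX/.OO/.X.] X move#4: (1,0):-1/XOX/XOO/.X.*, (2,0):-1/XOX/.OO/XX., (2,2):-1/XOX/.OO/.XX
[XOX/XOO/.X.] O move#5: (2,0):+1/XOX/XOO/OX.*, (2,2):-1/XOX/XOO/.XO
[XOX/XOO/OX.] end (terminal -1, X#6); searched XO./.../.X. to 6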